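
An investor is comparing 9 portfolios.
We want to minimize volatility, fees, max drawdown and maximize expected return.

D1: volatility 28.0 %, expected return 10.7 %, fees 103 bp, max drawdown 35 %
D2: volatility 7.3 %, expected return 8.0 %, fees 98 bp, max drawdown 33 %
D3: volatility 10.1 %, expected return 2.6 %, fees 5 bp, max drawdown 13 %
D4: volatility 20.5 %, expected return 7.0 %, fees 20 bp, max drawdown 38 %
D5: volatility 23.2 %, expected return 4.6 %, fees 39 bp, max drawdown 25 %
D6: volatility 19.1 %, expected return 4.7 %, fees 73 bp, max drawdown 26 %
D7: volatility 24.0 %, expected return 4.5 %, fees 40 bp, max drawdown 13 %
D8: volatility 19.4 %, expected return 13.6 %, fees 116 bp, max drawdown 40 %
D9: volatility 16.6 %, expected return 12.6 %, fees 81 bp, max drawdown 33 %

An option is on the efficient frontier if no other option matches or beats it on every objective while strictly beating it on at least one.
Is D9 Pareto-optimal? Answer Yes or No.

Yes

D1: worse on volatility (28.0 vs 16.6).
D2: worse on expected return (8.0 vs 12.6).
D3: worse on expected return (2.6 vs 12.6).
D4: worse on volatility (20.5 vs 16.6).
D5: worse on volatility (23.2 vs 16.6).
D6: worse on volatility (19.1 vs 16.6).
D7: worse on volatility (24.0 vs 16.6).
D8: worse on volatility (19.4 vs 16.6).
No option is at least as good as D9 on every objective and strictly better on one.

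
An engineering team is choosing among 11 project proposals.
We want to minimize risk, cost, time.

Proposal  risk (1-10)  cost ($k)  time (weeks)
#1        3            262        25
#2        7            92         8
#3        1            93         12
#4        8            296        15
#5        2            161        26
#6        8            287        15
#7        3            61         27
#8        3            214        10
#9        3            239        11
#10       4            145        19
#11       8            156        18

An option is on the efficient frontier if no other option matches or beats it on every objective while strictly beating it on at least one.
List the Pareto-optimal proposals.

#1: dominated by #3 (risk 1≤3, cost 93≤262, time 12≤25).
#2: not dominated (best time).
#3: not dominated (best risk).
#4: dominated by #2 (risk 7≤8, cost 92≤296, time 8≤15).
#5: dominated by #3 (risk 1≤2, cost 93≤161, time 12≤26).
#6: dominated by #2 (risk 7≤8, cost 92≤287, time 8≤15).
#7: not dominated (best cost).
#8: not dominated.
#9: dominated by #8 (risk 3≤3, cost 214≤239, time 10≤11).
#10: dominated by #3 (risk 1≤4, cost 93≤145, time 12≤19).
#11: dominated by #2 (risk 7≤8, cost 92≤156, time 8≤18).

#2, #3, #7, #8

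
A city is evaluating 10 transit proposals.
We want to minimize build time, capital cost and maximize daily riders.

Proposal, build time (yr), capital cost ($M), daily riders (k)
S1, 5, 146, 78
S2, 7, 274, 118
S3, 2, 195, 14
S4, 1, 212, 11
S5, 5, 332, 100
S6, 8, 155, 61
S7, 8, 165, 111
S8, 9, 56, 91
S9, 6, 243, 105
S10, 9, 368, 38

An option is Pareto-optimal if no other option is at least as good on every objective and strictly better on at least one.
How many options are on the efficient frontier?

S1: not dominated.
S2: not dominated (best daily riders).
S3: not dominated.
S4: not dominated (best build time).
S5: not dominated.
S6: dominated by S1 (build time 5≤8, capital cost 146≤155, daily riders 78≥61).
S7: not dominated.
S8: not dominated (best capital cost).
S9: not dominated.
S10: dominated by S1 (build time 5≤9, capital cost 146≤368, daily riders 78≥38).
Pareto-optimal: S1, S2, S3, S4, S5, S7, S8, S9 → 8.

8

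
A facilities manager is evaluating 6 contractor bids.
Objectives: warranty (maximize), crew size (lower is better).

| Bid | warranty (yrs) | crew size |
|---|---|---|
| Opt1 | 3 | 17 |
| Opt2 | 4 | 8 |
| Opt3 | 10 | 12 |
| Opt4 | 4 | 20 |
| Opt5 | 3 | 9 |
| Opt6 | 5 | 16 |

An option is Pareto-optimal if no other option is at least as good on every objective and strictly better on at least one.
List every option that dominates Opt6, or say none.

Opt3: warranty 10≥5, crew size 12≤16 — dominates Opt6.
Others (Opt1, Opt2, Opt4, Opt5) are each worse than Opt6 on at least one objective.

Opt3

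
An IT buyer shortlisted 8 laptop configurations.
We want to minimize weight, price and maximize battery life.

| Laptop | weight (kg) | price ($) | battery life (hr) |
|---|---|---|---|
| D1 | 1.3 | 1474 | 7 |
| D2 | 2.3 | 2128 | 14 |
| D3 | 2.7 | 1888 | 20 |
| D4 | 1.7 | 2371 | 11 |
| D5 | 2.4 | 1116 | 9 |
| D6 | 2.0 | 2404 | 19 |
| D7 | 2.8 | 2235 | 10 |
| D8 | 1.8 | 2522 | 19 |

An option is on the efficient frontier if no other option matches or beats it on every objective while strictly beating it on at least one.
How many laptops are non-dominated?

D1: not dominated (best weight).
D2: not dominated.
D3: not dominated (best battery life).
D4: not dominated.
D5: not dominated (best price).
D6: not dominated.
D7: dominated by D2 (weight 2.3≤2.8, price 2128≤2235, battery life 14≥10).
D8: not dominated.
Pareto-optimal: D1, D2, D3, D4, D5, D6, D8 → 7.

7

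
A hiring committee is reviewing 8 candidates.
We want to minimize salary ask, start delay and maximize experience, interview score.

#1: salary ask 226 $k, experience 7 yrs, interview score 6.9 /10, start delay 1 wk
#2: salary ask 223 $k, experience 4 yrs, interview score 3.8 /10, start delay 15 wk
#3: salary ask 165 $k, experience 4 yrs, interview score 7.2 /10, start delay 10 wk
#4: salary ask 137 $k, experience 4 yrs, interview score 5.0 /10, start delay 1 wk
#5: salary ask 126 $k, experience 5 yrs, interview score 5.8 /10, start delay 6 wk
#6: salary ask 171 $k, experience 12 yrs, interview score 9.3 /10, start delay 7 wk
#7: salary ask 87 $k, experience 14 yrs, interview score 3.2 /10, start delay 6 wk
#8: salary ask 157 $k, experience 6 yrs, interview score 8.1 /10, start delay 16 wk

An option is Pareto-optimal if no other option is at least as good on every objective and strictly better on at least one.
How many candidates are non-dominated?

7

#1: not dominated.
#2: dominated by #3 (salary ask 165≤223, experience 4≥4, interview score 7.2≥3.8, start delay 10≤15).
#3: not dominated.
#4: not dominated.
#5: not dominated.
#6: not dominated (best interview score).
#7: not dominated (best salary ask).
#8: not dominated.
Pareto-optimal: #1, #3, #4, #5, #6, #7, #8 → 7.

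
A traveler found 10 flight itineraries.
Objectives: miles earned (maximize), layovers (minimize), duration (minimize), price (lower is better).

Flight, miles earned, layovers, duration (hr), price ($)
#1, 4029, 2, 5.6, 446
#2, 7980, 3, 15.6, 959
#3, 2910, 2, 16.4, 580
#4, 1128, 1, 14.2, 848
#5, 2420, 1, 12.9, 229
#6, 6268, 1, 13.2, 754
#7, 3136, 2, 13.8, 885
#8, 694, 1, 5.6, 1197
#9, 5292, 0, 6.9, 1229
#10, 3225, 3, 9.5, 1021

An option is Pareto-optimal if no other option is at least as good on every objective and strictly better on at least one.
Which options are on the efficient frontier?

#1, #2, #5, #6, #8, #9

#1: not dominated.
#2: not dominated (best miles earned).
#3: dominated by #1 (miles earned 4029≥2910, layovers 2≤2, duration 5.6≤16.4, price 446≤580).
#4: dominated by #5 (miles earned 2420≥1128, layovers 1≤1, duration 12.9≤14.2, price 229≤848).
#5: not dominated (best price).
#6: not dominated.
#7: dominated by #1 (miles earned 4029≥3136, layovers 2≤2, duration 5.6≤13.8, price 446≤885).
#8: not dominated.
#9: not dominated (best layovers).
#10: dominated by #1 (miles earned 4029≥3225, layovers 2≤3, duration 5.6≤9.5, price 446≤1021).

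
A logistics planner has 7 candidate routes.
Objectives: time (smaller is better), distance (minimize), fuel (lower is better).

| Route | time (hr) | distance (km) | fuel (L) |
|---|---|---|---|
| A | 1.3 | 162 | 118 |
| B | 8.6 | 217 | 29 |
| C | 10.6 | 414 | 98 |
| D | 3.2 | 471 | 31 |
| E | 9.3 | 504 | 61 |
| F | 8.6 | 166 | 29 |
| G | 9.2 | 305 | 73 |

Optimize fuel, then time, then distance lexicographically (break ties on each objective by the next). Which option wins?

First minimize fuel: best is 29, kept {B, F}.
Then minimize time: best is 8.6, kept {B, F}.
Then minimize distance: best is 166, kept {F}.

F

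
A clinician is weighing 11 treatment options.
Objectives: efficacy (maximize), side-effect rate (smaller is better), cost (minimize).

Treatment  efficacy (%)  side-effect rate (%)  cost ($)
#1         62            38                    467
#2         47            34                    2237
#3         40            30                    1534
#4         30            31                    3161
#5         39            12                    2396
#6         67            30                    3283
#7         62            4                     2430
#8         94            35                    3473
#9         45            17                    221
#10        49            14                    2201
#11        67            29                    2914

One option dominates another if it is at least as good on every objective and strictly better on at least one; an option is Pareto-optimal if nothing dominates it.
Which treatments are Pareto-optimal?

#1: not dominated.
#2: dominated by #10 (efficacy 49≥47, side-effect rate 14≤34, cost 2201≤2237).
#3: dominated by #9 (efficacy 45≥40, side-effect rate 17≤30, cost 221≤1534).
#4: dominated by #3 (efficacy 40≥30, side-effect rate 30≤31, cost 1534≤3161).
#5: not dominated.
#6: dominated by #11 (efficacy 67≥67, side-effect rate 29≤30, cost 2914≤3283).
#7: not dominated (best side-effect rate).
#8: not dominated (best efficacy).
#9: not dominated (best cost).
#10: not dominated.
#11: not dominated.

#1, #5, #7, #8, #9, #10, #11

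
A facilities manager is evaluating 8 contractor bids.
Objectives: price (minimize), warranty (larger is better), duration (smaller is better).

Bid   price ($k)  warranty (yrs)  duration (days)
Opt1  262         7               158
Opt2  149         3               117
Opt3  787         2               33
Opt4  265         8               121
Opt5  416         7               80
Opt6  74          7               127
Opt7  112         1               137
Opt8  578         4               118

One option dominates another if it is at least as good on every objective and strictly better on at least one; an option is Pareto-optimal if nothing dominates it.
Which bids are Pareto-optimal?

Opt1: dominated by Opt6 (price 74≤262, warranty 7≥7, duration 127≤158).
Opt2: not dominated.
Opt3: not dominated (best duration).
Opt4: not dominated (best warranty).
Opt5: not dominated.
Opt6: not dominated (best price).
Opt7: dominated by Opt6 (price 74≤112, warranty 7≥1, duration 127≤137).
Opt8: dominated by Opt5 (price 416≤578, warranty 7≥4, duration 80≤118).

Opt2, Opt3, Opt4, Opt5, Opt6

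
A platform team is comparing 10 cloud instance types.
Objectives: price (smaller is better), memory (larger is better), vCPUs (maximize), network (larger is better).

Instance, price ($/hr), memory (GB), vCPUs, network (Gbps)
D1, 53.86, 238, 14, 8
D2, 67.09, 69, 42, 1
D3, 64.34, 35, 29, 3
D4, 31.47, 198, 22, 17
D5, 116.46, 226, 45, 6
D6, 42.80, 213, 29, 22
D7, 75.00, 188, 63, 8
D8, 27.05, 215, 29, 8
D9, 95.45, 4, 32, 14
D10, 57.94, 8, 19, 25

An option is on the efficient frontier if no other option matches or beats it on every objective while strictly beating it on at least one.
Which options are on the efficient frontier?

D1: not dominated (best memory).
D2: not dominated.
D3: dominated by D6 (price 42.80≤64.34, memory 213≥35, vCPUs 29≥29, network 22≥3).
D4: not dominated.
D5: not dominated.
D6: not dominated.
D7: not dominated (best vCPUs).
D8: not dominated (best price).
D9: not dominated.
D10: not dominated (best network).

D1, D2, D4, D5, D6, D7, D8, D9, D10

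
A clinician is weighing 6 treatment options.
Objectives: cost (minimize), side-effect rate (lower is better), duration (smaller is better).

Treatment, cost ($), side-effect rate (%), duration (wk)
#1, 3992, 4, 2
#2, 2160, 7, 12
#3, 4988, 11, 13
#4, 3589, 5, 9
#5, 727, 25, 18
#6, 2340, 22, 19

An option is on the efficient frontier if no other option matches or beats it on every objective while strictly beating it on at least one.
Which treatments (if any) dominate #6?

#2: cost 2160≤2340, side-effect rate 7≤22, duration 12≤19 — dominates #6.
Others (#1, #3, #4, #5) are each worse than #6 on at least one objective.

#2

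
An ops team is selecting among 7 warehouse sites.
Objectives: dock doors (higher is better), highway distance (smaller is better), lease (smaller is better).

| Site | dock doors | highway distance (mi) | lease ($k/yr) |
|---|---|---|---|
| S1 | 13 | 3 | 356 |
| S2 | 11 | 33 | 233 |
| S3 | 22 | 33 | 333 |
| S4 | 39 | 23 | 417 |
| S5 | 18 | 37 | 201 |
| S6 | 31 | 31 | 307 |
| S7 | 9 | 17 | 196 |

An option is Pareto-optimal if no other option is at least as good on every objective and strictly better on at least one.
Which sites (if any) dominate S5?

none

S1: worse on dock doors (13 vs 18).
S2: worse on dock doors (11 vs 18).
S3: worse on lease (333 vs 201).
S4: worse on lease (417 vs 201).
S6: worse on lease (307 vs 201).
S7: worse on dock doors (9 vs 18).
No option dominates S5.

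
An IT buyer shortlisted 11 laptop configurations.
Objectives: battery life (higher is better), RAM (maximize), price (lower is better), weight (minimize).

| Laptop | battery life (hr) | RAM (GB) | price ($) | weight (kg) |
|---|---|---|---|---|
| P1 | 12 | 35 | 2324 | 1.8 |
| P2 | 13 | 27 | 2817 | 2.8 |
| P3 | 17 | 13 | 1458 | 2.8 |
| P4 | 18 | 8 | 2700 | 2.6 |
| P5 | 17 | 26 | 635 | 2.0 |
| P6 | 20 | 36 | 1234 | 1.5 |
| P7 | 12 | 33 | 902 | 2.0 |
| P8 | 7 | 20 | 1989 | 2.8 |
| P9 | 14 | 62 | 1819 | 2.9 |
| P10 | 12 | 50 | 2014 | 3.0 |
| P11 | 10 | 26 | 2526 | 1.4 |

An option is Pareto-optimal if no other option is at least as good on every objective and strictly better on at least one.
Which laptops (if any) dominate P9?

none

P1: worse on battery life (12 vs 14).
P2: worse on battery life (13 vs 14).
P3: worse on RAM (13 vs 62).
P4: worse on RAM (8 vs 62).
P5: worse on RAM (26 vs 62).
P6: worse on RAM (36 vs 62).
P7: worse on battery life (12 vs 14).
P8: worse on battery life (7 vs 14).
P10: worse on battery life (12 vs 14).
P11: worse on battery life (10 vs 14).
No option dominates P9.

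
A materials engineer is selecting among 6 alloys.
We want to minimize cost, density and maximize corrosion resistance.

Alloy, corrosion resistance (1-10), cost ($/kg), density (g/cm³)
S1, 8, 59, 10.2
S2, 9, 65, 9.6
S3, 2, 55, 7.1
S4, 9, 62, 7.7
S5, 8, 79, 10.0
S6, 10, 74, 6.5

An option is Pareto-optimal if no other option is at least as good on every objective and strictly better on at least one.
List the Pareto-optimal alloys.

S1, S3, S4, S6

S1: not dominated.
S2: dominated by S4 (corrosion resistance 9≥9, cost 62≤65, density 7.7≤9.6).
S3: not dominated (best cost).
S4: not dominated.
S5: dominated by S2 (corrosion resistance 9≥8, cost 65≤79, density 9.6≤10.0).
S6: not dominated (best corrosion resistance).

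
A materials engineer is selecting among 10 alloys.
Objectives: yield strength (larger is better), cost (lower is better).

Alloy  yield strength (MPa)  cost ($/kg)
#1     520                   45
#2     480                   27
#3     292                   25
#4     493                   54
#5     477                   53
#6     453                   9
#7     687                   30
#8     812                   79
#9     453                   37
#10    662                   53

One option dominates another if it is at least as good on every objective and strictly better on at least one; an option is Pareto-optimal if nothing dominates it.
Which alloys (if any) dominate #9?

#2, #6, #7

#2: yield strength 480≥453, cost 27≤37 — dominates #9.
#6: yield strength 453≥453, cost 9≤37 — dominates #9.
#7: yield strength 687≥453, cost 30≤37 — dominates #9.
Others (#1, #3, #4, #5, #8, #10) are each worse than #9 on at least one objective.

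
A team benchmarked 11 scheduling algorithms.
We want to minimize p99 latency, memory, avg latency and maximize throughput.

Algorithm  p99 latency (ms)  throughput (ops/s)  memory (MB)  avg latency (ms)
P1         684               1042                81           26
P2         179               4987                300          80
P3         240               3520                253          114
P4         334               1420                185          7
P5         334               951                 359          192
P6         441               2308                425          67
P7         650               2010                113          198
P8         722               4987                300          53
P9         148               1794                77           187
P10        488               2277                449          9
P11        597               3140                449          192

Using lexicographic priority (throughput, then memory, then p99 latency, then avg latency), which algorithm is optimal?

First maximize throughput: best is 4987, kept {P2, P8}.
Then minimize memory: best is 300, kept {P2, P8}.
Then minimize p99 latency: best is 179, kept {P2}.

P2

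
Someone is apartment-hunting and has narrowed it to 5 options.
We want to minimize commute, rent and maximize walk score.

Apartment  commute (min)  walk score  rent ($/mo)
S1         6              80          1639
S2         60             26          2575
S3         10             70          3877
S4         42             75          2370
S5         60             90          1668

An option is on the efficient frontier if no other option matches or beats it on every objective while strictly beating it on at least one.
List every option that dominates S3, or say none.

S1: commute 6≤10, walk score 80≥70, rent 1639≤3877 — dominates S3.
Others (S2, S4, S5) are each worse than S3 on at least one objective.

S1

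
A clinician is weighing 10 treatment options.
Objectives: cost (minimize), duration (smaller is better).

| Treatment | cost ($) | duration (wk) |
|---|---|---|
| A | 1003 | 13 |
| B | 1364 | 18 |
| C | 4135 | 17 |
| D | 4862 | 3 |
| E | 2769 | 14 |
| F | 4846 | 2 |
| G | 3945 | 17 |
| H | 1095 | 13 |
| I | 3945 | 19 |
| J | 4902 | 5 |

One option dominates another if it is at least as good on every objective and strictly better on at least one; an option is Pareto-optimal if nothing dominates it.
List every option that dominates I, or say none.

A, B, E, G, H

A: cost 1003≤3945, duration 13≤19 — dominates I.
B: cost 1364≤3945, duration 18≤19 — dominates I.
E: cost 2769≤3945, duration 14≤19 — dominates I.
G: cost 3945≤3945, duration 17≤19 — dominates I.
H: cost 1095≤3945, duration 13≤19 — dominates I.
Others (C, D, F, J) are each worse than I on at least one objective.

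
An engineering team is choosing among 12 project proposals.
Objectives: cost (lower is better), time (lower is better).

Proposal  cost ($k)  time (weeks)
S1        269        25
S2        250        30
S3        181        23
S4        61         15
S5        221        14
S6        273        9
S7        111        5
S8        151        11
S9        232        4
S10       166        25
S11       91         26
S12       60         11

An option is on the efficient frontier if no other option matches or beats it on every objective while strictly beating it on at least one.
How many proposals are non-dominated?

3

S1: dominated by S3 (cost 181≤269, time 23≤25).
S2: dominated by S3 (cost 181≤250, time 23≤30).
S3: dominated by S4 (cost 61≤181, time 15≤23).
S4: dominated by S12 (cost 60≤61, time 11≤15).
S5: dominated by S7 (cost 111≤221, time 5≤14).
S6: dominated by S7 (cost 111≤273, time 5≤9).
S7: not dominated.
S8: dominated by S7 (cost 111≤151, time 5≤11).
S9: not dominated (best time).
S10: dominated by S4 (cost 61≤166, time 15≤25).
S11: dominated by S4 (cost 61≤91, time 15≤26).
S12: not dominated (best cost).
Pareto-optimal: S7, S9, S12 → 3.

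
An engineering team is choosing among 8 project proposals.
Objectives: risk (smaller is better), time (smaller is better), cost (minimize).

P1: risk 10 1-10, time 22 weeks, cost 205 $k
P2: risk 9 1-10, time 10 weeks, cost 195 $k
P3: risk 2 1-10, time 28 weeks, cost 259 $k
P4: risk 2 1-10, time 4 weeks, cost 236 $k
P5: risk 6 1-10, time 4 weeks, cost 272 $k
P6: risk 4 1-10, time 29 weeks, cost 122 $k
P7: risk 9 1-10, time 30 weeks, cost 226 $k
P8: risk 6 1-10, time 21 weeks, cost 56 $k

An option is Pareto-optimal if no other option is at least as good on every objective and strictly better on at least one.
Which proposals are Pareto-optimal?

P1: dominated by P2 (risk 9≤10, time 10≤22, cost 195≤205).
P2: not dominated.
P3: dominated by P4 (risk 2≤2, time 4≤28, cost 236≤259).
P4: not dominated.
P5: dominated by P4 (risk 2≤6, time 4≤4, cost 236≤272).
P6: not dominated.
P7: dominated by P2 (risk 9≤9, time 10≤30, cost 195≤226).
P8: not dominated (best cost).

P2, P4, P6, P8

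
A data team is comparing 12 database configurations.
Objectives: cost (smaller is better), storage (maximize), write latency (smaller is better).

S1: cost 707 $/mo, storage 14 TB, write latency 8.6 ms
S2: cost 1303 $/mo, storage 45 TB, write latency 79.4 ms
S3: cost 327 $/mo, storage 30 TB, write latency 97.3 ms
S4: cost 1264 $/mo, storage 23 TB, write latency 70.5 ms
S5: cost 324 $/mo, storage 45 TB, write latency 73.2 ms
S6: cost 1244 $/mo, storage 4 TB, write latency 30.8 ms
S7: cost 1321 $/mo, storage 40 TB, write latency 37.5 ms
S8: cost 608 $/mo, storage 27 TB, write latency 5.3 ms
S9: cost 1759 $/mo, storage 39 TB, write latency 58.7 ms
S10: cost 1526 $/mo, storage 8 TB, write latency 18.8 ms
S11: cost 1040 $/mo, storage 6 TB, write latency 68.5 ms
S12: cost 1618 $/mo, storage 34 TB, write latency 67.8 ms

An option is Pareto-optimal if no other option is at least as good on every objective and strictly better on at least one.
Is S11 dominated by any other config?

S1 vs S11: cost 707≤1040, storage 14≥6, write latency 8.6≤68.5 — S1 is at least as good on every objective and strictly better on at least one, so S1 dominates S11.

Yes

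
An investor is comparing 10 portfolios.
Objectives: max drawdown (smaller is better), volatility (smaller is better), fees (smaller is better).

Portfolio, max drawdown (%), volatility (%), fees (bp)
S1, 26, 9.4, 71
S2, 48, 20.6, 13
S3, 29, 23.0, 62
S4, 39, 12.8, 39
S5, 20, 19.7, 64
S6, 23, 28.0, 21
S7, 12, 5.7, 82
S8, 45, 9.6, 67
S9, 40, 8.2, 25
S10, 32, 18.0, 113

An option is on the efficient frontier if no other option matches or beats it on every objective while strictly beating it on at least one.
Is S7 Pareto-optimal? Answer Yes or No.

S1: worse on max drawdown (26 vs 12).
S2: worse on max drawdown (48 vs 12).
S3: worse on max drawdown (29 vs 12).
S4: worse on max drawdown (39 vs 12).
S5: worse on max drawdown (20 vs 12).
S6: worse on max drawdown (23 vs 12).
S8: worse on max drawdown (45 vs 12).
S9: worse on max drawdown (40 vs 12).
S10: worse on max drawdown (32 vs 12).
No option is at least as good as S7 on every objective and strictly better on one.

Yes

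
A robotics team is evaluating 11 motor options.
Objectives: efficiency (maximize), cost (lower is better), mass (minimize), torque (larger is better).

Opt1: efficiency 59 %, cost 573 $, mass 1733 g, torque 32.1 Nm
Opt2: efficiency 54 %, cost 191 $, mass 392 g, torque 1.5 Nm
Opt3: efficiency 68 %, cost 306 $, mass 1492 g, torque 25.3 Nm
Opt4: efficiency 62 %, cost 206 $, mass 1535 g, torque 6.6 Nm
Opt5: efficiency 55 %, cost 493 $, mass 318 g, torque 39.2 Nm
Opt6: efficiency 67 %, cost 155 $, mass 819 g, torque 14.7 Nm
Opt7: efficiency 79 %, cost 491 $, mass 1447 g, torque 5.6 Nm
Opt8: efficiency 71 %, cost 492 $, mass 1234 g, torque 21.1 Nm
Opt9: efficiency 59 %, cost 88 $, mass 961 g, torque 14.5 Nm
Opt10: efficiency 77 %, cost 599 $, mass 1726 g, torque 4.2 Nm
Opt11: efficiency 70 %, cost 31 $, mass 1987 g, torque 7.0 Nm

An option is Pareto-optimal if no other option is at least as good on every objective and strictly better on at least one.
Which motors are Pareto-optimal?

Opt1, Opt2, Opt3, Opt5, Opt6, Opt7, Opt8, Opt9, Opt11

Opt1: not dominated.
Opt2: not dominated.
Opt3: not dominated.
Opt4: dominated by Opt6 (efficiency 67≥62, cost 155≤206, mass 819≤1535, torque 14.7≥6.6).
Opt5: not dominated (best mass).
Opt6: not dominated.
Opt7: not dominated (best efficiency).
Opt8: not dominated.
Opt9: not dominated.
Opt10: dominated by Opt7 (efficiency 79≥77, cost 491≤599, mass 1447≤1726, torque 5.6≥4.2).
Opt11: not dominated (best cost).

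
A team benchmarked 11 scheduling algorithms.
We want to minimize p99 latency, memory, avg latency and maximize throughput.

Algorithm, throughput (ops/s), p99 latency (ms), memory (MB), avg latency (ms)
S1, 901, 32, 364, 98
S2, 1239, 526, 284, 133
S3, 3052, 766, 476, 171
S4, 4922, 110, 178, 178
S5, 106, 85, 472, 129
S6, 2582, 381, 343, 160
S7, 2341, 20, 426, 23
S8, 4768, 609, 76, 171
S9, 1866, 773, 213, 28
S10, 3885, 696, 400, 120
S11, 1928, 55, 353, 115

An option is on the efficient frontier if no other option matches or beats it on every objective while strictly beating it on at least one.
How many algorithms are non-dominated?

9

S1: not dominated.
S2: not dominated.
S3: dominated by S8 (throughput 4768≥3052, p99 latency 609≤766, memory 76≤476, avg latency 171≤171).
S4: not dominated (best throughput).
S5: dominated by S1 (throughput 901≥106, p99 latency 32≤85, memory 364≤472, avg latency 98≤129).
S6: not dominated.
S7: not dominated (best p99 latency).
S8: not dominated (best memory).
S9: not dominated.
S10: not dominated.
S11: not dominated.
Pareto-optimal: S1, S2, S4, S6, S7, S8, S9, S10, S11 → 9.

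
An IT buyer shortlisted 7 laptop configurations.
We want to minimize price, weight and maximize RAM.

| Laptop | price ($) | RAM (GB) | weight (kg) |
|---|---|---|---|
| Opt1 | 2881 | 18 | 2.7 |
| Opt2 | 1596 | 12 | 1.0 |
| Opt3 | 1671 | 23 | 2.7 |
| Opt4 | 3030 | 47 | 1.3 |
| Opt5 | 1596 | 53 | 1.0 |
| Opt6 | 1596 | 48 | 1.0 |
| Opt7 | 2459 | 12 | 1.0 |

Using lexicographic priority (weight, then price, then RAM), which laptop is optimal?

Opt5

First minimize weight: best is 1.0, kept {Opt2, Opt5, Opt6, Opt7}.
Then minimize price: best is 1596, kept {Opt2, Opt5, Opt6}.
Then maximize RAM: best is 53, kept {Opt5}.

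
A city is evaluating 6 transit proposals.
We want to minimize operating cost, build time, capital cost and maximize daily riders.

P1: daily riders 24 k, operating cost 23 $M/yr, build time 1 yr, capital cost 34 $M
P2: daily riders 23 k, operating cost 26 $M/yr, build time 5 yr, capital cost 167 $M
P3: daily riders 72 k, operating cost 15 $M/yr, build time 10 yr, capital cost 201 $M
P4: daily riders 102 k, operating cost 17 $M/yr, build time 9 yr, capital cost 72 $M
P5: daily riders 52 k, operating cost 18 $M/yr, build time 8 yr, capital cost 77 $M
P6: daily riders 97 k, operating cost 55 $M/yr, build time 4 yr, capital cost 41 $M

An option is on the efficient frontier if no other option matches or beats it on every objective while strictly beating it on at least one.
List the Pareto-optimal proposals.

P1: not dominated (best build time).
P2: dominated by P1 (daily riders 24≥23, operating cost 23≤26, build time 1≤5, capital cost 34≤167).
P3: not dominated (best operating cost).
P4: not dominated (best daily riders).
P5: not dominated.
P6: not dominated.

P1, P3, P4, P5, P6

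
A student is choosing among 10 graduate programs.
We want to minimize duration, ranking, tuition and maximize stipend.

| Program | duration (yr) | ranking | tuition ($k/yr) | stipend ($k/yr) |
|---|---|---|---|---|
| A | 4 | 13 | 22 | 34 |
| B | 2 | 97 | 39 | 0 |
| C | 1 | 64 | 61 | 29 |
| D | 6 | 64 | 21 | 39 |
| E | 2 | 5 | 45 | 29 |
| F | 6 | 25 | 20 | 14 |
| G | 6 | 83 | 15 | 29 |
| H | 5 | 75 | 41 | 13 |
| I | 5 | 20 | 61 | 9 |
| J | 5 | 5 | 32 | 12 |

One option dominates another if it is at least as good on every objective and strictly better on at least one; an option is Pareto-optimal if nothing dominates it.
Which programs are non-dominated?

A: not dominated.
B: not dominated.
C: not dominated (best duration).
D: not dominated (best stipend).
E: not dominated.
F: not dominated.
G: not dominated (best tuition).
H: dominated by A (duration 4≤5, ranking 13≤75, tuition 22≤41, stipend 34≥13).
I: dominated by A (duration 4≤5, ranking 13≤20, tuition 22≤61, stipend 34≥9).
J: not dominated.

A, B, C, D, E, F, G, J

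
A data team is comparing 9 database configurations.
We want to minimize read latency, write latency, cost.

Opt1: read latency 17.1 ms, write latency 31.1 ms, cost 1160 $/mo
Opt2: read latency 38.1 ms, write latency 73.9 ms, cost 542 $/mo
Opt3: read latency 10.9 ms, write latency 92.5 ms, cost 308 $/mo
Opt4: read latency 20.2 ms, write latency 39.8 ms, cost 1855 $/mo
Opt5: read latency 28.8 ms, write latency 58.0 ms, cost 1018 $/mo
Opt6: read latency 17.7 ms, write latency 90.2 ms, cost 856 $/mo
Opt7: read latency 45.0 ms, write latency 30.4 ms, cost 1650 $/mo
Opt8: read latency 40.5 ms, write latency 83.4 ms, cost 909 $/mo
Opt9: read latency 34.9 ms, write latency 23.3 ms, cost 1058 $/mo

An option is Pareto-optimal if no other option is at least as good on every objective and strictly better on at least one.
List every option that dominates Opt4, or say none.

Opt1

Opt1: read latency 17.1≤20.2, write latency 31.1≤39.8, cost 1160≤1855 — dominates Opt4.
Others (Opt2, Opt3, Opt5, Opt6, Opt7, Opt8, Opt9) are each worse than Opt4 on at least one objective.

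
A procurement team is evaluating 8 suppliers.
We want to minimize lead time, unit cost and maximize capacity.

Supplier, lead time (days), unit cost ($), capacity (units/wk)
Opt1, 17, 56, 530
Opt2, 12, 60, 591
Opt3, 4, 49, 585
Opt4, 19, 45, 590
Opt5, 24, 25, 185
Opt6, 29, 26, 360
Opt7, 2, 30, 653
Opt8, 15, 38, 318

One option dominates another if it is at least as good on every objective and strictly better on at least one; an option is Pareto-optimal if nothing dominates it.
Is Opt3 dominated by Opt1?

Opt1 vs Opt3: Opt1 is worse on lead time (17 vs 4), so it does not dominate Opt3.

No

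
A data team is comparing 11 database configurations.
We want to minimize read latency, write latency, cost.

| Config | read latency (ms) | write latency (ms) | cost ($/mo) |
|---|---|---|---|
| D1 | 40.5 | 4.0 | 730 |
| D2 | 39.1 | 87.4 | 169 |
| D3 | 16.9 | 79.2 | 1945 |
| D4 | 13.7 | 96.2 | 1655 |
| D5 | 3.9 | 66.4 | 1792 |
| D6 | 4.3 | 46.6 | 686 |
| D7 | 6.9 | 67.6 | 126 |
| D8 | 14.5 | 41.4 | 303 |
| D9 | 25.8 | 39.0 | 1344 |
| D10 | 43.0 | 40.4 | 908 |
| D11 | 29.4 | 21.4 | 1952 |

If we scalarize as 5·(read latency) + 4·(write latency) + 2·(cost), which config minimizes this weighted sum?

D7

D1: 5·40.5 + 4·4.0 + 2·730 = 1678.5
D2: 5·39.1 + 4·87.4 + 2·169 = 883.1
D3: 5·16.9 + 4·79.2 + 2·1945 = 4291.3
D4: 5·13.7 + 4·96.2 + 2·1655 = 3763.3
D5: 5·3.9 + 4·66.4 + 2·1792 = 3869.1
D6: 5·4.3 + 4·46.6 + 2·686 = 1579.9
D7: 5·6.9 + 4·67.6 + 2·126 = 556.9
D8: 5·14.5 + 4·41.4 + 2·303 = 844.1
D9: 5·25.8 + 4·39.0 + 2·1344 = 2973.0
D10: 5·43.0 + 4·40.4 + 2·908 = 2192.6
D11: 5·29.4 + 4·21.4 + 2·1952 = 4136.6
Lowest: D7 at 556.9.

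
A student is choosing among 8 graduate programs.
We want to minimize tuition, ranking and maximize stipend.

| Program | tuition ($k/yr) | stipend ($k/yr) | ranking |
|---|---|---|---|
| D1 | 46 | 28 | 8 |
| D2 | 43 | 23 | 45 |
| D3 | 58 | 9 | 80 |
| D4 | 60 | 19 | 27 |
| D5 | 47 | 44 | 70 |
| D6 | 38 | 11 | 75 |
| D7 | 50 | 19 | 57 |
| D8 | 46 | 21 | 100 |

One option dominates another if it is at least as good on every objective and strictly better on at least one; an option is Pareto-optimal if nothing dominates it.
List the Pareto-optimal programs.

D1, D2, D5, D6

D1: not dominated (best ranking).
D2: not dominated.
D3: dominated by D1 (tuition 46≤58, stipend 28≥9, ranking 8≤80).
D4: dominated by D1 (tuition 46≤60, stipend 28≥19, ranking 8≤27).
D5: not dominated (best stipend).
D6: not dominated (best tuition).
D7: dominated by D1 (tuition 46≤50, stipend 28≥19, ranking 8≤57).
D8: dominated by D1 (tuition 46≤46, stipend 28≥21, ranking 8≤100).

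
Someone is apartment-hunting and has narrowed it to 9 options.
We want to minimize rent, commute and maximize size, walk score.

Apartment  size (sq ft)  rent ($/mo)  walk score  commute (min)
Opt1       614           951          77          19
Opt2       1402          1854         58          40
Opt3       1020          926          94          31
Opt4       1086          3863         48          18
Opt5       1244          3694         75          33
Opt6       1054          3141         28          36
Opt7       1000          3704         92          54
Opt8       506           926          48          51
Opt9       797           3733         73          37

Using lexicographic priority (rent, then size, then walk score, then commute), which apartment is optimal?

First minimize rent: best is 926, kept {Opt3, Opt8}.
Then maximize size: best is 1020, kept {Opt3}.

Opt3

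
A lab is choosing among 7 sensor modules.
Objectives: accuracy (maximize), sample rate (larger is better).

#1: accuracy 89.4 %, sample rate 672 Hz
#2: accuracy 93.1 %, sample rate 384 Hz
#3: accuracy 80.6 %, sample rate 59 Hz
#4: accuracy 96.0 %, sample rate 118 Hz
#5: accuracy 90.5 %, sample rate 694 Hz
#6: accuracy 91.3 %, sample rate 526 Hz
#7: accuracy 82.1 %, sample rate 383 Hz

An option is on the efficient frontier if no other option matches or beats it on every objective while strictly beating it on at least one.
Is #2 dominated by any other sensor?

#1: worse on accuracy (89.4 vs 93.1).
#3: worse on accuracy (80.6 vs 93.1).
#4: worse on sample rate (118 vs 384).
#5: worse on accuracy (90.5 vs 93.1).
#6: worse on accuracy (91.3 vs 93.1).
#7: worse on accuracy (82.1 vs 93.1).
No option is at least as good as #2 on every objective and strictly better on one.

No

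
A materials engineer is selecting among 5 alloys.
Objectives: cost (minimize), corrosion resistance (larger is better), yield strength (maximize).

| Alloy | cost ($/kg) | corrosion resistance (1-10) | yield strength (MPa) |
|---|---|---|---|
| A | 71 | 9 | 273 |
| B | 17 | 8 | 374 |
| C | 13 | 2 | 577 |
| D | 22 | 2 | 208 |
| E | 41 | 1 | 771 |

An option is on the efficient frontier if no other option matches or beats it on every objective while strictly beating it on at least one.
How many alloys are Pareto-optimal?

4

A: not dominated (best corrosion resistance).
B: not dominated.
C: not dominated (best cost).
D: dominated by B (cost 17≤22, corrosion resistance 8≥2, yield strength 374≥208).
E: not dominated (best yield strength).
Pareto-optimal: A, B, C, E → 4.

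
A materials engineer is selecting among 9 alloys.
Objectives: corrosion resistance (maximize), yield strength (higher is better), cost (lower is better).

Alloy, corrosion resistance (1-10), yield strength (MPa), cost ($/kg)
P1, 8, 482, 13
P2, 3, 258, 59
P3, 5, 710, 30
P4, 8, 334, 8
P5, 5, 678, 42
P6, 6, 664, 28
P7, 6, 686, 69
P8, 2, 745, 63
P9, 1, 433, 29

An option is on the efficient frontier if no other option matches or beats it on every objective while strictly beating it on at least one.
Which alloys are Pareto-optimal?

P1: not dominated.
P2: dominated by P1 (corrosion resistance 8≥3, yield strength 482≥258, cost 13≤59).
P3: not dominated.
P4: not dominated (best cost).
P5: dominated by P3 (corrosion resistance 5≥5, yield strength 710≥678, cost 30≤42).
P6: not dominated.
P7: not dominated.
P8: not dominated (best yield strength).
P9: dominated by P1 (corrosion resistance 8≥1, yield strength 482≥433, cost 13≤29).

P1, P3, P4, P6, P7, P8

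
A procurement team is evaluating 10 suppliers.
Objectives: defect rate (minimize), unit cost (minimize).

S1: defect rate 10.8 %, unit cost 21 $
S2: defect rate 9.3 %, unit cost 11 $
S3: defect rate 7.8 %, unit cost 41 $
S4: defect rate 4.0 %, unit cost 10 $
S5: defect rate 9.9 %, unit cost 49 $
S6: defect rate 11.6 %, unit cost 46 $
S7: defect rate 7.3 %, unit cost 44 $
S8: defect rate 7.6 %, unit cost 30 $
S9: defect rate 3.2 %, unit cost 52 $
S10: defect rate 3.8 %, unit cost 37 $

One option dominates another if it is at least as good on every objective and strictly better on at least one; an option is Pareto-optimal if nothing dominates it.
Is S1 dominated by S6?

No

S6 vs S1: S6 is worse on defect rate (11.6 vs 10.8), so it does not dominate S1.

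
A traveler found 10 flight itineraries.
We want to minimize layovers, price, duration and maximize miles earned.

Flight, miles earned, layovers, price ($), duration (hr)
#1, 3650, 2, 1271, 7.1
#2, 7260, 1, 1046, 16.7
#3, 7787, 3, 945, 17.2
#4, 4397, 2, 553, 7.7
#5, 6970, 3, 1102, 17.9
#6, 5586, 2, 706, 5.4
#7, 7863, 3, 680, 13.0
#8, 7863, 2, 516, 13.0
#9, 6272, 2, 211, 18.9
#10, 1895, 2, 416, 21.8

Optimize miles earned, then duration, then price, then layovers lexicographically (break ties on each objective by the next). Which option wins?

#8

First maximize miles earned: best is 7863, kept {#7, #8}.
Then minimize duration: best is 13.0, kept {#7, #8}.
Then minimize price: best is 516, kept {#8}.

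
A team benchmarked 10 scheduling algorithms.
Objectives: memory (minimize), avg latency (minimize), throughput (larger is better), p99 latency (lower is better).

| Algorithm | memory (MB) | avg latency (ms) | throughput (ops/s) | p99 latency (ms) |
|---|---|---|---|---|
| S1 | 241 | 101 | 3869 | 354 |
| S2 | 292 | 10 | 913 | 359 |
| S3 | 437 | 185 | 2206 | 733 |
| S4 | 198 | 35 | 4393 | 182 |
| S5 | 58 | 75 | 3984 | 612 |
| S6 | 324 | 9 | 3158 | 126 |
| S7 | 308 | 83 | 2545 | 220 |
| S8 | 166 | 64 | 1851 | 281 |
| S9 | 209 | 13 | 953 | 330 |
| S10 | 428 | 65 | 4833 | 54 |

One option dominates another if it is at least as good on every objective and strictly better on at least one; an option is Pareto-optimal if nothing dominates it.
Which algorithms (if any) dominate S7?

S4: memory 198≤308, avg latency 35≤83, throughput 4393≥2545, p99 latency 182≤220 — dominates S7.
Others (S1, S2, S3, S5, S6, S8, S9, S10) are each worse than S7 on at least one objective.

S4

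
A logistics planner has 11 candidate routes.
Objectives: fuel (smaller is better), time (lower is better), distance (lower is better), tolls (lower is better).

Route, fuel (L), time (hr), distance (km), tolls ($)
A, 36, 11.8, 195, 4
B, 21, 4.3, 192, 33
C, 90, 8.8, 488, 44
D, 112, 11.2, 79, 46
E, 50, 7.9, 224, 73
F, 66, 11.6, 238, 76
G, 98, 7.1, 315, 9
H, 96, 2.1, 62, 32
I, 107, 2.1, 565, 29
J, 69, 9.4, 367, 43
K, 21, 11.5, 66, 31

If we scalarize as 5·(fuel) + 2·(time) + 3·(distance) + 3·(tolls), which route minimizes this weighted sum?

K

A: 5·36 + 2·11.8 + 3·195 + 3·4 = 800.6
B: 5·21 + 2·4.3 + 3·192 + 3·33 = 788.6
C: 5·90 + 2·8.8 + 3·488 + 3·44 = 2063.6
D: 5·112 + 2·11.2 + 3·79 + 3·46 = 957.4
E: 5·50 + 2·7.9 + 3·224 + 3·73 = 1156.8
F: 5·66 + 2·11.6 + 3·238 + 3·76 = 1295.2
G: 5·98 + 2·7.1 + 3·315 + 3·9 = 1476.2
H: 5·96 + 2·2.1 + 3·62 + 3·32 = 766.2
I: 5·107 + 2·2.1 + 3·565 + 3·29 = 2321.2
J: 5·69 + 2·9.4 + 3·367 + 3·43 = 1593.8
K: 5·21 + 2·11.5 + 3·66 + 3·31 = 419.0
Lowest: K at 419.0.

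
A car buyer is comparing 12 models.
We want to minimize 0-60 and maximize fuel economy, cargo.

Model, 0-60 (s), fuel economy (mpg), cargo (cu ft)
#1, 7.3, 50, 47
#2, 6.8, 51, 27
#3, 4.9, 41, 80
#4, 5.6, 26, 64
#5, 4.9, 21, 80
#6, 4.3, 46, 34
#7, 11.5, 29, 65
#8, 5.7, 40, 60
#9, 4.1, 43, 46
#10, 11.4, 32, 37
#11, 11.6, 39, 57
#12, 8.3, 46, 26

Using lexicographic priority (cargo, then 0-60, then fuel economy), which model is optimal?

First maximize cargo: best is 80, kept {#3, #5}.
Then minimize 0-60: best is 4.9, kept {#3, #5}.
Then maximize fuel economy: best is 41, kept {#3}.

#3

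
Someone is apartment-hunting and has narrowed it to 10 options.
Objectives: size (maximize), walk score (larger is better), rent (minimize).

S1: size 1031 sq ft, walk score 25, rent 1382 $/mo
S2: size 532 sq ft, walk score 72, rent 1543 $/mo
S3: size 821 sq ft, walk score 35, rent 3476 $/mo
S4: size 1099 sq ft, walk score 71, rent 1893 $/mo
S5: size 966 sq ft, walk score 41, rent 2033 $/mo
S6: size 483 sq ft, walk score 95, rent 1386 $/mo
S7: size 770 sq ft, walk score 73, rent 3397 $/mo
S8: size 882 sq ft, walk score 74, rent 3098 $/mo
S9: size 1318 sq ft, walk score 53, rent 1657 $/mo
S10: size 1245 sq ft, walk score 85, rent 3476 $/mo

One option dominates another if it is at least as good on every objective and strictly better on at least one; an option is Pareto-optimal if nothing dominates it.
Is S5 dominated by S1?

S1 vs S5: S1 is worse on walk score (25 vs 41), so it does not dominate S5.

No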